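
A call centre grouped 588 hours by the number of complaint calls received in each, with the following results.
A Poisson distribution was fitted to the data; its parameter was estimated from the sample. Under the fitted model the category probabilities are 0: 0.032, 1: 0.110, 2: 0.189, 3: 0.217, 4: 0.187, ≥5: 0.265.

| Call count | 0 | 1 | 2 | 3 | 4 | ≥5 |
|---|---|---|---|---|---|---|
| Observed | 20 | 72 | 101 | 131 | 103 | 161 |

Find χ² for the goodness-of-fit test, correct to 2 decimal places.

2.53

Expected counts E_i = n·p_i: 588×0.032 = 18.816, 588×0.110 = 64.68, 588×0.189 = 111.132, 588×0.217 = 127.596, 588×0.187 = 109.956, 588×0.265 = 155.82.
0: (20 − 18.816)²/18.816 = 1.401856/18.816 = 0.075
1: (72 − 64.68)²/64.68 = 53.5824/64.68 = 0.828
2: (101 − 111.132)²/111.132 = 102.657424/111.132 = 0.924
3: (131 − 127.596)²/127.596 = 11.587216/127.596 = 0.091
4: (103 − 109.956)²/109.956 = 48.385936/109.956 = 0.440
≥5: (161 − 155.82)²/155.82 = 26.8324/155.82 = 0.172
Sum = 2.53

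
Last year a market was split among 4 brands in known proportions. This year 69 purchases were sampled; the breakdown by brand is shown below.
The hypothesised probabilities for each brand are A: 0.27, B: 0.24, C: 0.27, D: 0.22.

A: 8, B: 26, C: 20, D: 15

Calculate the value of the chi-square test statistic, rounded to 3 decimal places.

Expected counts E_i = n·p_i: 69×0.27 = 18.63, 69×0.24 = 16.56, 69×0.27 = 18.63, 69×0.22 = 15.18.
cat         O        E   (O−E)²/E
A           8    18.63     6.0653
B          26    16.56     5.3813
C          20    18.63     0.1007
D          15    15.18     0.0021
Sum = 11.549

11.549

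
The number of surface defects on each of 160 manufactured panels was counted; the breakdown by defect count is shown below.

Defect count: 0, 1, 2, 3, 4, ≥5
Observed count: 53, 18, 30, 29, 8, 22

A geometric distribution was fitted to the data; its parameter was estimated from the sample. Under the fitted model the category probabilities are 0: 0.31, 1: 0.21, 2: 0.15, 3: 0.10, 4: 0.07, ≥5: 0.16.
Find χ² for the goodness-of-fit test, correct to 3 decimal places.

Expected counts E_i = n·p_i: 160×0.31 = 49.6, 160×0.21 = 33.6, 160×0.15 = 24, 160×0.10 = 16, 160×0.07 = 11.2, 160×0.16 = 25.6.
χ² = (53−49.6)²/49.6 + (18−33.6)²/33.6 + (30−24)²/24 + (29−16)²/16 + (8−11.2)²/11.2 + (22−25.6)²/25.6
   = 0.2331 + 7.2429 + 1.5000 + 10.5625 + 0.9143 + 0.5063
Sum = 20.959

20.959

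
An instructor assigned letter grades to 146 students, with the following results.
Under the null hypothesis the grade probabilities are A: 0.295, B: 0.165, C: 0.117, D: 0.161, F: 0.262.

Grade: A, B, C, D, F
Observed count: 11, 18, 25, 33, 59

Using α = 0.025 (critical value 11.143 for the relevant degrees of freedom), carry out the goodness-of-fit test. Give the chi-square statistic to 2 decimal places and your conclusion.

Expected counts E_i = n·p_i: 146×0.295 = 43.07, 146×0.165 = 24.09, 146×0.117 = 17.082, 146×0.161 = 23.506, 146×0.262 = 38.252.
χ² = (11−43.07)²/43.07 + (18−24.09)²/24.09 + (25−17.082)²/17.082 + (33−23.506)²/23.506 + (59−38.252)²/38.252
   = 23.879 + 1.540 + 3.670 + 3.835 + 11.254
Sum = 44.18
df = 4. Since 44.18 > 11.143, we reject H₀.

44.18; reject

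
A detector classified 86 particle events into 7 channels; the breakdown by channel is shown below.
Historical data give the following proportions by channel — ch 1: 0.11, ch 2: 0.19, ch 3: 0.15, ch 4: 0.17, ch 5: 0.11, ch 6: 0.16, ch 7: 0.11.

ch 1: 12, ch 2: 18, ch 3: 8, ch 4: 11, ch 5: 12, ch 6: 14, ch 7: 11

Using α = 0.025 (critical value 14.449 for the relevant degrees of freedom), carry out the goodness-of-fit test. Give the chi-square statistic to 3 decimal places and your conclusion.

Expected counts E_i = n·p_i: 86×0.11 = 9.46, 86×0.19 = 16.34, 86×0.15 = 12.9, 86×0.17 = 14.62, 86×0.11 = 9.46, 86×0.16 = 13.76, 86×0.11 = 9.46.
cat         O        E   (O−E)²/E
ch 1       12     9.46     0.6820
ch 2       18    16.34     0.1686
ch 3        8     12.9     1.8612
ch 4       11    14.62     0.8963
ch 5       12     9.46     0.6820
ch 6       14    13.76     0.0042
ch 7       11     9.46     0.2507
Sum = 4.545
df = 6. Since 4.545 < 14.449, we do not reject H₀.

4.545; do not reject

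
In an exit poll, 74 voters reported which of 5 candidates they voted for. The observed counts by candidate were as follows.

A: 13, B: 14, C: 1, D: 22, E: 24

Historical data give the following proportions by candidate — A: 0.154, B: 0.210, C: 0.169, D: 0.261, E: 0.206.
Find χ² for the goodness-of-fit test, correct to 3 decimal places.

16.367

Expected counts E_i = n·p_i: 74×0.154 = 11.396, 74×0.210 = 15.54, 74×0.169 = 12.506, 74×0.261 = 19.314, 74×0.206 = 15.244.
A: (13 − 11.396)²/11.396 = 2.572816/11.396 = 0.2258
B: (14 − 15.54)²/15.54 = 2.3716/15.54 = 0.1526
C: (1 − 12.506)²/12.506 = 132.388036/12.506 = 10.5860
D: (22 − 19.314)²/19.314 = 7.214596/19.314 = 0.3735
E: (24 − 15.244)²/15.244 = 76.667536/15.244 = 5.0294
Sum = 16.367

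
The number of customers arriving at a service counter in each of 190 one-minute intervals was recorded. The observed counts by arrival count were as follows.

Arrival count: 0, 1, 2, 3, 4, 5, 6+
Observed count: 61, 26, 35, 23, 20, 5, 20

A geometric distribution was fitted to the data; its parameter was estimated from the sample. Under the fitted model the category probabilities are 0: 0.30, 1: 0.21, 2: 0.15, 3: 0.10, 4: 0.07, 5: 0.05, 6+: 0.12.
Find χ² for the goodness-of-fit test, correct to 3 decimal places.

13.298

Expected counts E_i = n·p_i: 190×0.30 = 57, 190×0.21 = 39.9, 190×0.15 = 28.5, 190×0.10 = 19, 190×0.07 = 13.3, 190×0.05 = 9.5, 190×0.12 = 22.8.
χ² = (61−57)²/57 + (26−39.9)²/39.9 + (35−28.5)²/28.5 + (23−19)²/19 + (20−13.3)²/13.3 + (5−9.5)²/9.5 + (20−22.8)²/22.8
   = 0.2807 + 4.8424 + 1.4825 + 0.8421 + 3.3752 + 2.1316 + 0.3439
Sum = 13.298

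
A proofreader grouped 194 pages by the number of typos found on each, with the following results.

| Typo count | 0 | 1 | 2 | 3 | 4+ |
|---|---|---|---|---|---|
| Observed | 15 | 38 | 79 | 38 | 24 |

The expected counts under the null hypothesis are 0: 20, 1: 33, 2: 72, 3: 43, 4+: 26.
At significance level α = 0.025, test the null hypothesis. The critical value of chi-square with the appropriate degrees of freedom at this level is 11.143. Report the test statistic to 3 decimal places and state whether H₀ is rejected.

3.423; do not reject

cat         O        E   (O−E)²/E
0          15       20     1.2500
1          38       33     0.7576
2          79       72     0.6806
3          38       43     0.5814
4+         24       26     0.1538
Sum = 3.423
df = 4. Since 3.423 < 11.143, we do not reject H₀.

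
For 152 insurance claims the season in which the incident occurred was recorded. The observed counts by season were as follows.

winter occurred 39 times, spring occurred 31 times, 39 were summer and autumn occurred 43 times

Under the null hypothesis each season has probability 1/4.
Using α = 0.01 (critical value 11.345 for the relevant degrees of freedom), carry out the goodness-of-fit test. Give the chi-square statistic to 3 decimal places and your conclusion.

2.000; do not reject

Expected count for each of the 4 categories: 152/4 = 38.
cat         O        E   (O−E)²/E
winter     39       38     0.0263
spring     31       38     1.2895
summer     39       38     0.0263
autumn     43       38     0.6579
Sum = 2.000
df = 3. Since 2.000 < 11.345, we do not reject H₀.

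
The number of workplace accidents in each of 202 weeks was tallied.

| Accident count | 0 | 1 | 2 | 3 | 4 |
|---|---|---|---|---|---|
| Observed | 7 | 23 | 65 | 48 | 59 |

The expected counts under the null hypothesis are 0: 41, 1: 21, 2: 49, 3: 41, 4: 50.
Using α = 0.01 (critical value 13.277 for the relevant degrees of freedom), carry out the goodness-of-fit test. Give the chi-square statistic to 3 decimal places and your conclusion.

36.425; reject

cat         O        E   (O−E)²/E
0           7       41    28.1951
1          23       21     0.1905
2          65       49     5.2245
3          48       41     1.1951
4          59       50     1.6200
Sum = 36.425
df = 4. Since 36.425 > 13.277, we reject H₀.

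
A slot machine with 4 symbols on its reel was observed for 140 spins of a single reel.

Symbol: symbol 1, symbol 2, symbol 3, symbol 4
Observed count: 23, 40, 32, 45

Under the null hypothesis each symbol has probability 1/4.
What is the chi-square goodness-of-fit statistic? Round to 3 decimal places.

Under H₀ each category has probability 1/4, so each expected count is 140/4 = 35.
symbol 1: (23 − 35)²/35 = 144/35 = 4.1143
symbol 2: (40 − 35)²/35 = 25/35 = 0.7143
symbol 3: (32 − 35)²/35 = 9/35 = 0.2571
symbol 4: (45 − 35)²/35 = 100/35 = 2.8571
Sum = 7.943

7.943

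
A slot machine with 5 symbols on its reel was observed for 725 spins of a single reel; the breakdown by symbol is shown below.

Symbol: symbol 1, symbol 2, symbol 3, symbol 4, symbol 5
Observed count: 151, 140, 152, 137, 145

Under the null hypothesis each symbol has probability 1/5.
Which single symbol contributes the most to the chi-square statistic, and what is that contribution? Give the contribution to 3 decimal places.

symbol 4, 0.441

Under H₀ each category has probability 1/5, so each expected count is 725/5 = 145.
cat           O        E   (O−E)²/E
symbol 1    151      145     0.2483
symbol 2    140      145     0.1724
symbol 3    152      145     0.3379
symbol 4    137      145     0.4414
symbol 5    145      145     0.0000
The largest term is for symbol 4: 0.441.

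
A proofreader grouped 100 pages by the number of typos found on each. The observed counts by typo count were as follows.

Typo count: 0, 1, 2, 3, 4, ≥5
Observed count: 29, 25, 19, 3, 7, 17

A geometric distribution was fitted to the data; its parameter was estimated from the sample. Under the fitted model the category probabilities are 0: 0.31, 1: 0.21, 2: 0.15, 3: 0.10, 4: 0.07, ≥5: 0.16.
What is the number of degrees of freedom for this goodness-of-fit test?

There are k = 6 categories and 1 parameter estimated from the data, so df = 6 − 1 − 1 = 4.

4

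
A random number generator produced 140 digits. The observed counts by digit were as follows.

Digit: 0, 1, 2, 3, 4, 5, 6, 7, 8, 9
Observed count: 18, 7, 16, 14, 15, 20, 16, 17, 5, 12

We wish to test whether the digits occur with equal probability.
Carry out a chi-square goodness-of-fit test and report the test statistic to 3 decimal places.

14.571

Expected count for each of the 10 categories: 140/10 = 14.
cat         O        E   (O−E)²/E
0          18       14     1.1429
1           7       14     3.5000
2          16       14     0.2857
3          14       14     0.0000
4          15       14     0.0714
5          20       14     2.5714
6          16       14     0.2857
7          17       14     0.6429
8           5       14     5.7857
9          12       14     0.2857
Sum = 14.571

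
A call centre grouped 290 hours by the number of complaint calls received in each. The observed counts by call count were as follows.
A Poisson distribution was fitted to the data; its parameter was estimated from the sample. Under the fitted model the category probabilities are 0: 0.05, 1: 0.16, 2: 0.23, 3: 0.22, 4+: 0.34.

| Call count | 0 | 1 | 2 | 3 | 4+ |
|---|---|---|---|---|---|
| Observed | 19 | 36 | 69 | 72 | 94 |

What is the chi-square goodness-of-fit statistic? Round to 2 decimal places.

5.08

Expected counts E_i = n·p_i: 290×0.05 = 14.5, 290×0.16 = 46.4, 290×0.23 = 66.7, 290×0.22 = 63.8, 290×0.34 = 98.6.
χ² = (19−14.5)²/14.5 + (36−46.4)²/46.4 + (69−66.7)²/66.7 + (72−63.8)²/63.8 + (94−98.6)²/98.6
   = 1.397 + 2.331 + 0.079 + 1.054 + 0.215
Sum = 5.08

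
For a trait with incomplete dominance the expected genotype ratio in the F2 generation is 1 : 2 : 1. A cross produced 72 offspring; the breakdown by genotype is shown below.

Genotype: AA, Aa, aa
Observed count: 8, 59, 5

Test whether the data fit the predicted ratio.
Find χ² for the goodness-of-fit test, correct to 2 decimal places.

Ratio total = 4. Expected counts: 72×1/4 = 18, 72×2/4 = 36, 72×1/4 = 18.
χ² = (8−18)²/18 + (59−36)²/36 + (5−18)²/18
   = 5.556 + 14.694 + 9.389
Sum = 29.64

29.64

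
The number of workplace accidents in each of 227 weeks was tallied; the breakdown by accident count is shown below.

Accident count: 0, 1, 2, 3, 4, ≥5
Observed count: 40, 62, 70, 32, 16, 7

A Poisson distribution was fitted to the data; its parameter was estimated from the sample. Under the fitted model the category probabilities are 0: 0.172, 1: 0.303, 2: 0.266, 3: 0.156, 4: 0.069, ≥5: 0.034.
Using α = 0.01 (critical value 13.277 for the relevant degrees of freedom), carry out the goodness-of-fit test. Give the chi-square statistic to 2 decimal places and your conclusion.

2.63; do not reject

Expected counts E_i = n·p_i: 227×0.172 = 39.044, 227×0.303 = 68.781, 227×0.266 = 60.382, 227×0.156 = 35.412, 227×0.069 = 15.663, 227×0.034 = 7.718.
cat         O        E   (O−E)²/E
0          40   39.044      0.023
1          62   68.781      0.669
2          70   60.382      1.532
3          32   35.412      0.329
4          16   15.663      0.007
≥5          7    7.718      0.067
Sum = 2.63
df = 4. Since 2.63 < 13.277, we do not reject H₀.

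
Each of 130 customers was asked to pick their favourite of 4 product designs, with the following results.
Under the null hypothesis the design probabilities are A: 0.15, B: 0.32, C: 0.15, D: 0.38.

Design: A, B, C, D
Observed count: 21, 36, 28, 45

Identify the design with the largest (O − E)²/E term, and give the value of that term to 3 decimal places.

Expected counts E_i = n·p_i: 130×0.15 = 19.5, 130×0.32 = 41.6, 130×0.15 = 19.5, 130×0.38 = 49.4.
χ² = (21−19.5)²/19.5 + (36−41.6)²/41.6 + (28−19.5)²/19.5 + (45−49.4)²/49.4
   = 0.1154 + 0.7538 + 3.7051 + 0.3919
The largest term is for C: 3.705.

C, 3.705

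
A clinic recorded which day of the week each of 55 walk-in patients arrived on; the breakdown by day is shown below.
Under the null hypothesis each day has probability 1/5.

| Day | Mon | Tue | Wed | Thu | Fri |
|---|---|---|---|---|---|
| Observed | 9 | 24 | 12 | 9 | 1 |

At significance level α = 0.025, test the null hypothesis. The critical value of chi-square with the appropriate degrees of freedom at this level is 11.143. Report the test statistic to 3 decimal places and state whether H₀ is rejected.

25.273; reject

Expected count for each of the 5 categories: 55/5 = 11.
χ² = (9−11)²/11 + (24−11)²/11 + (12−11)²/11 + (9−11)²/11 + (1−11)²/11
   = 0.3636 + 15.3636 + 0.0909 + 0.3636 + 9.0909
Sum = 25.273
df = 4. Since 25.273 > 11.143, we reject H₀.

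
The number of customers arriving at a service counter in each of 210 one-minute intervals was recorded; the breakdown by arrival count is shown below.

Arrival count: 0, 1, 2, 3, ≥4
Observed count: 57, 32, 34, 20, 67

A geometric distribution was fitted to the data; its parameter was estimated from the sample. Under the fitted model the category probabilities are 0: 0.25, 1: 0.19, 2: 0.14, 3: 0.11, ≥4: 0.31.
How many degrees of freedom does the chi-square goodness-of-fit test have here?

There are k = 5 categories and 1 parameter estimated from the data, so df = 5 − 1 − 1 = 3.

3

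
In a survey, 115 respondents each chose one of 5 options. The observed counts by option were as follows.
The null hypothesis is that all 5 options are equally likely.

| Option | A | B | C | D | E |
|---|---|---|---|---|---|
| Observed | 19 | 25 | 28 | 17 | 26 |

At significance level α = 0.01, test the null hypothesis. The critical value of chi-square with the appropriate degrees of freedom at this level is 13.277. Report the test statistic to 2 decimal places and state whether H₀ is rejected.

Under H₀ each category has probability 1/5, so each expected count is 115/5 = 23.
cat         O        E   (O−E)²/E
A          19       23      0.696
B          25       23      0.174
C          28       23      1.087
D          17       23      1.565
E          26       23      0.391
Sum = 3.91
df = 4. Since 3.91 < 13.277, we do not reject H₀.

3.91; do not reject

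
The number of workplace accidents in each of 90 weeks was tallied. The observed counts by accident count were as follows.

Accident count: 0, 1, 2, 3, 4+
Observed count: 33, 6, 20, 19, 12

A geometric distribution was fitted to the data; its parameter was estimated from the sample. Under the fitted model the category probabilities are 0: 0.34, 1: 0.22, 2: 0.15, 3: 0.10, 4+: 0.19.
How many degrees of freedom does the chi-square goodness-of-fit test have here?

3

There are k = 5 categories and 1 parameter estimated from the data, so df = 5 − 1 − 1 = 3.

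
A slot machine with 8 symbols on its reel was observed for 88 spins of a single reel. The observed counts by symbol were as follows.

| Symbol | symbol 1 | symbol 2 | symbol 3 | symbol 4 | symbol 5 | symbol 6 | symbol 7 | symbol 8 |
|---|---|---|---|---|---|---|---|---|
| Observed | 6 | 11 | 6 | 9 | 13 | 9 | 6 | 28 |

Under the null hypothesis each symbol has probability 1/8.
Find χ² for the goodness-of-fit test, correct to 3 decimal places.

34.182

Expected count for each of the 8 categories: 88/8 = 11.
symbol 1: (6 − 11)²/11 = 25/11 = 2.2727
symbol 2: (11 − 11)²/11 = 0/11 = 0.0000
symbol 3: (6 − 11)²/11 = 25/11 = 2.2727
symbol 4: (9 − 11)²/11 = 4/11 = 0.3636
symbol 5: (13 − 11)²/11 = 4/11 = 0.3636
symbol 6: (9 − 11)²/11 = 4/11 = 0.3636
symbol 7: (6 − 11)²/11 = 25/11 = 2.2727
symbol 8: (28 − 11)²/11 = 289/11 = 26.2727
Sum = 34.182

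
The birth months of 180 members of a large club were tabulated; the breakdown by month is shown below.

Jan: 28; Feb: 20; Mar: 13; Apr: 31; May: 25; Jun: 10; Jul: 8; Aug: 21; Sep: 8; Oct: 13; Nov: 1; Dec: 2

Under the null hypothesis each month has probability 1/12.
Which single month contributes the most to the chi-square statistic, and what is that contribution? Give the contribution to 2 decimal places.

Apr, 17.07

Expected count for each of the 12 categories: 180/12 = 15.
cat         O        E   (O−E)²/E
Jan        28       15     11.267
Feb        20       15      1.667
Mar        13       15      0.267
Apr        31       15     17.067
May        25       15      6.667
Jun        10       15      1.667
Jul         8       15      3.267
Aug        21       15      2.400
Sep         8       15      3.267
Oct        13       15      0.267
Nov         1       15     13.067
Dec         2       15     11.267
The largest term is for Apr: 17.07.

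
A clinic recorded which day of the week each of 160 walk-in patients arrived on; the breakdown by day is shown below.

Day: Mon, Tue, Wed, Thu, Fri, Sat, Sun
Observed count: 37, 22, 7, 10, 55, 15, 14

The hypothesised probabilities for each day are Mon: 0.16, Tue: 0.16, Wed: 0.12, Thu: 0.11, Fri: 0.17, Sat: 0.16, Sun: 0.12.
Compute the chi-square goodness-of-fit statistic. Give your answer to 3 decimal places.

50.827

Expected counts E_i = n·p_i: 160×0.16 = 25.6, 160×0.16 = 25.6, 160×0.12 = 19.2, 160×0.11 = 17.6, 160×0.17 = 27.2, 160×0.16 = 25.6, 160×0.12 = 19.2.
cat         O        E   (O−E)²/E
Mon        37     25.6     5.0766
Tue        22     25.6     0.5063
Wed         7     19.2     7.7521
Thu        10     17.6     3.2818
Fri        55     27.2    28.4132
Sat        15     25.6     4.3891
Sun        14     19.2     1.4083
Sum = 50.827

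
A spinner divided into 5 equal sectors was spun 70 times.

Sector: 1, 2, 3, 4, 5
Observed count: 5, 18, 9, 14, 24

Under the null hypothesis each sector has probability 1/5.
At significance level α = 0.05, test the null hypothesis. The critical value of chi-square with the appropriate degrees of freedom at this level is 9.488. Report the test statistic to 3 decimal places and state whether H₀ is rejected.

15.857; reject

Expected count for each of the 5 categories: 70/5 = 14.
χ² = (5−14)²/14 + (18−14)²/14 + (9−14)²/14 + (14−14)²/14 + (24−14)²/14
   = 5.7857 + 1.1429 + 1.7857 + 0.0000 + 7.1429
Sum = 15.857
df = 4. Since 15.857 > 9.488, we reject H₀.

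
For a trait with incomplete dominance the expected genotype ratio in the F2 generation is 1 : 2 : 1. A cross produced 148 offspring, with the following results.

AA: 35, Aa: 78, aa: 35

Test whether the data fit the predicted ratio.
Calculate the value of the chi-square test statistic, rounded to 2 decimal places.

Ratio total = 4. Expected counts: 148×1/4 = 37, 148×2/4 = 74, 148×1/4 = 37.
χ² = (35−37)²/37 + (78−74)²/74 + (35−37)²/37
   = 0.108 + 0.216 + 0.108
Sum = 0.43

0.43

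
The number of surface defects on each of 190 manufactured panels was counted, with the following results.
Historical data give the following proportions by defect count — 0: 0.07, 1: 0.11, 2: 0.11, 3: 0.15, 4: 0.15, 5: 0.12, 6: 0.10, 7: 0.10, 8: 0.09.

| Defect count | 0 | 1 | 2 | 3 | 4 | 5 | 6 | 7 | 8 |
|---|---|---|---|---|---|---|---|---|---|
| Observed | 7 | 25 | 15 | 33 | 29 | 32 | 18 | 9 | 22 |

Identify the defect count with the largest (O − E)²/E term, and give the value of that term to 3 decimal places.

7, 5.263

Expected counts E_i = n·p_i: 190×0.07 = 13.3, 190×0.11 = 20.9, 190×0.11 = 20.9, 190×0.15 = 28.5, 190×0.15 = 28.5, 190×0.12 = 22.8, 190×0.10 = 19, 190×0.10 = 19, 190×0.09 = 17.1.
0: (7 − 13.3)²/13.3 = 39.69/13.3 = 2.9842
1: (25 − 20.9)²/20.9 = 16.81/20.9 = 0.8043
2: (15 − 20.9)²/20.9 = 34.81/20.9 = 1.6656
3: (33 − 28.5)²/28.5 = 20.25/28.5 = 0.7105
4: (29 − 28.5)²/28.5 = 0.25/28.5 = 0.0088
5: (32 − 22.8)²/22.8 = 84.64/22.8 = 3.7123
6: (18 − 19)²/19 = 1/19 = 0.0526
7: (9 − 19)²/19 = 100/19 = 5.2632
8: (22 − 17.1)²/17.1 = 24.01/17.1 = 1.4041
The largest term is for 7: 5.263.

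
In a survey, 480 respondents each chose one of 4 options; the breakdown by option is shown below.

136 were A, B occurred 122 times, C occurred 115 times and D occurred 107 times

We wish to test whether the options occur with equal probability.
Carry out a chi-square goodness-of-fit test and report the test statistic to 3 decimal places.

3.783

Under H₀ each category has probability 1/4, so each expected count is 480/4 = 120.
χ² = (136−120)²/120 + (122−120)²/120 + (115−120)²/120 + (107−120)²/120
   = 2.1333 + 0.0333 + 0.2083 + 1.4083
Sum = 3.783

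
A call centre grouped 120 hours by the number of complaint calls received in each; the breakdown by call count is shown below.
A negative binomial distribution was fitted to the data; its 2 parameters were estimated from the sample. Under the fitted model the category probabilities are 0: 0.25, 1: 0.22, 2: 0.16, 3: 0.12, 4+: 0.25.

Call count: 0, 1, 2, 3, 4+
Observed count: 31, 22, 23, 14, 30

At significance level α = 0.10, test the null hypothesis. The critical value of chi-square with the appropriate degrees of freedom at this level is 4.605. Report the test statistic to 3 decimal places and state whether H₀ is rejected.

Expected counts E_i = n·p_i: 120×0.25 = 30, 120×0.22 = 26.4, 120×0.16 = 19.2, 120×0.12 = 14.4, 120×0.25 = 30.
cat         O        E   (O−E)²/E
0          31       30     0.0333
1          22     26.4     0.7333
2          23     19.2     0.7521
3          14     14.4     0.0111
4+         30       30     0.0000
Sum = 1.530
df = 2. Since 1.530 < 4.605, we do not reject H₀.

1.530; do not reject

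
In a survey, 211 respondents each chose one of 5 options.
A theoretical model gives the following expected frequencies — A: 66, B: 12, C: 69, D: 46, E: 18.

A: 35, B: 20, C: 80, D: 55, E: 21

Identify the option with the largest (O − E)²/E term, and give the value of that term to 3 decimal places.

A: (35 − 66)²/66 = 961/66 = 14.5606
B: (20 − 12)²/12 = 64/12 = 5.3333
C: (80 − 69)²/69 = 121/69 = 1.7536
D: (55 − 46)²/46 = 81/46 = 1.7609
E: (21 − 18)²/18 = 9/18 = 0.5000
The largest term is for A: 14.561.

A, 14.561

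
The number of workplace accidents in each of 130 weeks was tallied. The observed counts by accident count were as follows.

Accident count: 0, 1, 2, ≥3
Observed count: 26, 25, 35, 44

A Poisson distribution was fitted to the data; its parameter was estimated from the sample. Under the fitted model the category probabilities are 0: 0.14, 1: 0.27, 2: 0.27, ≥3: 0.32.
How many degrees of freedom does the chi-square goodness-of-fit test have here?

There are k = 4 categories and 1 parameter estimated from the data, so df = 4 − 1 − 1 = 2.

2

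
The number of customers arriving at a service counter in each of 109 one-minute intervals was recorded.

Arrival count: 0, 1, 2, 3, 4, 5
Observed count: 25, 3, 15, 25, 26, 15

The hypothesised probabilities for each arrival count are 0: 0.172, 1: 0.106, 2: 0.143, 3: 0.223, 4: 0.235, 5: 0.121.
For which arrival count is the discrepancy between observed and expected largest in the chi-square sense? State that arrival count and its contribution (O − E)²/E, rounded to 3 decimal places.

1, 6.333

Expected counts E_i = n·p_i: 109×0.172 = 18.748, 109×0.106 = 11.554, 109×0.143 = 15.587, 109×0.223 = 24.307, 109×0.235 = 25.615, 109×0.121 = 13.189.
χ² = (25−18.748)²/18.748 + (3−11.554)²/11.554 + (15−15.587)²/15.587 + (25−24.307)²/24.307 + (26−25.615)²/25.615 + (15−13.189)²/13.189
   = 2.0849 + 6.3330 + 0.0221 + 0.0198 + 0.0058 + 0.2487
The largest term is for 1: 6.333.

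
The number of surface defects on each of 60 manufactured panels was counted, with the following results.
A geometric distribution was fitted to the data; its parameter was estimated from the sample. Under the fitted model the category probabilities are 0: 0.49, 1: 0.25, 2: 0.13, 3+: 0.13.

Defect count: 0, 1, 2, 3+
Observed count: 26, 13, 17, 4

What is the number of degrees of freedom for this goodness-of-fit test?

There are k = 4 categories and 1 parameter estimated from the data, so df = 4 − 1 − 1 = 2.

2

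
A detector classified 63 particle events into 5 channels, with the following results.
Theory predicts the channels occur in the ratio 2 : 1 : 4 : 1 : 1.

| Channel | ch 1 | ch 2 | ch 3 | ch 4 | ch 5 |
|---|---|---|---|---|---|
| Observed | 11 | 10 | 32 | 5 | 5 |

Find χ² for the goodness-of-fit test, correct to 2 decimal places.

3.64

Ratio total = 9. Expected counts: 63×2/9 = 14, 63×1/9 = 7, 63×4/9 = 28, 63×1/9 = 7, 63×1/9 = 7.
cat         O        E   (O−E)²/E
ch 1       11       14      0.643
ch 2       10        7      1.286
ch 3       32       28      0.571
ch 4        5        7      0.571
ch 5        5        7      0.571
Sum = 3.64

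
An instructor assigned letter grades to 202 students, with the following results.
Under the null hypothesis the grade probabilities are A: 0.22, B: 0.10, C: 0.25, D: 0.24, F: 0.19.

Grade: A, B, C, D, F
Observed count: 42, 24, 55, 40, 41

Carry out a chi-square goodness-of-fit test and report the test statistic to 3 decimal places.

2.912

Expected counts E_i = n·p_i: 202×0.22 = 44.44, 202×0.10 = 20.2, 202×0.25 = 50.5, 202×0.24 = 48.48, 202×0.19 = 38.38.
χ² = (42−44.44)²/44.44 + (24−20.2)²/20.2 + (55−50.5)²/50.5 + (40−48.48)²/48.48 + (41−38.38)²/38.38
   = 0.1340 + 0.7149 + 0.4010 + 1.4833 + 0.1789
Sum = 2.912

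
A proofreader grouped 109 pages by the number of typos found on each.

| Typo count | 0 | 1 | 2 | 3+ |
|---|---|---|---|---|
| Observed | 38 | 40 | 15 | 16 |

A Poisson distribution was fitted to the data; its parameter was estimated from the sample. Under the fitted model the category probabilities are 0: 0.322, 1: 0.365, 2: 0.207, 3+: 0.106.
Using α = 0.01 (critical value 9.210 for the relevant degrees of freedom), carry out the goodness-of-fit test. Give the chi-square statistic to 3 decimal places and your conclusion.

4.487; do not reject

Expected counts E_i = n·p_i: 109×0.322 = 35.098, 109×0.365 = 39.785, 109×0.207 = 22.563, 109×0.106 = 11.554.
χ² = (38−35.098)²/35.098 + (40−39.785)²/39.785 + (15−22.563)²/22.563 + (16−11.554)²/11.554
   = 0.2399 + 0.0012 + 2.5351 + 1.7108
Sum = 4.487
df = 2. Since 4.487 < 9.210, we do not reject H₀.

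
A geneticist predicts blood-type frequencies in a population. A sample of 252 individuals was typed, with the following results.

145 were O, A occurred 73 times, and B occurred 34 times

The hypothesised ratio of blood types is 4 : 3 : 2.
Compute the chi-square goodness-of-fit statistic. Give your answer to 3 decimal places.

19.807

Ratio total = 9. Expected counts: 252×4/9 = 112, 252×3/9 = 84, 252×2/9 = 56.
cat         O        E   (O−E)²/E
O         145      112     9.7232
A          73       84     1.4405
B          34       56     8.6429
Sum = 19.807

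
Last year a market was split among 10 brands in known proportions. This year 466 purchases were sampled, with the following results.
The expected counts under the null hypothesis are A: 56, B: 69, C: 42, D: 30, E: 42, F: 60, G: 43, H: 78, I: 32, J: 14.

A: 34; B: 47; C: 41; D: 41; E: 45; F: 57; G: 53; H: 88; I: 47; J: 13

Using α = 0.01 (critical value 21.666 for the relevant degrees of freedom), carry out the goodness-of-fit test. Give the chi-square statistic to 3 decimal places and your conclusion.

χ² = (34−56)²/56 + (47−69)²/69 + (41−42)²/42 + (41−30)²/30 + (45−42)²/42 + (57−60)²/60 + (53−43)²/43 + (88−78)²/78 + (47−32)²/32 + (13−14)²/14
   = 8.6429 + 7.0145 + 0.0238 + 4.0333 + 0.2143 + 0.1500 + 2.3256 + 1.2821 + 7.0313 + 0.0714
Sum = 30.789
df = 9. Since 30.789 > 21.666, we reject H₀.

30.789; reject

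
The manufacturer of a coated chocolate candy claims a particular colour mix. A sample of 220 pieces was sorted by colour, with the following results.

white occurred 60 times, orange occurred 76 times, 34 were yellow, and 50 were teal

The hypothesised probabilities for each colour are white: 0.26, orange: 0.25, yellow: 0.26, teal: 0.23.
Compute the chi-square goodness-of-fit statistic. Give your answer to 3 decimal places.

17.572

Expected counts E_i = n·p_i: 220×0.26 = 57.2, 220×0.25 = 55, 220×0.26 = 57.2, 220×0.23 = 50.6.
cat         O        E   (O−E)²/E
white      60     57.2     0.1371
orange     76       55     8.0182
yellow     34     57.2     9.4098
teal       50     50.6     0.0071
Sum = 17.572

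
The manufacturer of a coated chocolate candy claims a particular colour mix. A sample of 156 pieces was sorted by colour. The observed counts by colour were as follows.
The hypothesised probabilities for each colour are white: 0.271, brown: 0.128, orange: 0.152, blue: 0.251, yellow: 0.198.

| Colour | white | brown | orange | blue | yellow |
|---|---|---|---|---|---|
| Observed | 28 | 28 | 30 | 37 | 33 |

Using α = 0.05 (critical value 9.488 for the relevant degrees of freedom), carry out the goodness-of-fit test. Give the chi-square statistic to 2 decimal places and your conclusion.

Expected counts E_i = n·p_i: 156×0.271 = 42.276, 156×0.128 = 19.968, 156×0.152 = 23.712, 156×0.251 = 39.156, 156×0.198 = 30.888.
white: (28 − 42.276)²/42.276 = 203.804176/42.276 = 4.821
brown: (28 − 19.968)²/19.968 = 64.513024/19.968 = 3.231
orange: (30 − 23.712)²/23.712 = 39.538944/23.712 = 1.667
blue: (37 − 39.156)²/39.156 = 4.648336/39.156 = 0.119
yellow: (33 − 30.888)²/30.888 = 4.460544/30.888 = 0.144
Sum = 9.98
df = 4. Since 9.98 > 9.488, we reject H₀.

9.98; reject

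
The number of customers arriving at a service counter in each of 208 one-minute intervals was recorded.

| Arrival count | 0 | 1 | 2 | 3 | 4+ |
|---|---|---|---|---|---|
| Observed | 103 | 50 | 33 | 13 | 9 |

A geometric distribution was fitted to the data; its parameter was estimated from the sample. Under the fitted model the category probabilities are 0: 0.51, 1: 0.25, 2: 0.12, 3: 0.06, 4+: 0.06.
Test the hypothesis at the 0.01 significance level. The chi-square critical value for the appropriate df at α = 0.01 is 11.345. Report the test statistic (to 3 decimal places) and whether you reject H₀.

3.748; do not reject

Expected counts E_i = n·p_i: 208×0.51 = 106.08, 208×0.25 = 52, 208×0.12 = 24.96, 208×0.06 = 12.48, 208×0.06 = 12.48.
χ² = (103−106.08)²/106.08 + (50−52)²/52 + (33−24.96)²/24.96 + (13−12.48)²/12.48 + (9−12.48)²/12.48
   = 0.0894 + 0.0769 + 2.5898 + 0.0217 + 0.9704
Sum = 3.748
df = 3. Since 3.748 < 11.345, we do not reject H₀.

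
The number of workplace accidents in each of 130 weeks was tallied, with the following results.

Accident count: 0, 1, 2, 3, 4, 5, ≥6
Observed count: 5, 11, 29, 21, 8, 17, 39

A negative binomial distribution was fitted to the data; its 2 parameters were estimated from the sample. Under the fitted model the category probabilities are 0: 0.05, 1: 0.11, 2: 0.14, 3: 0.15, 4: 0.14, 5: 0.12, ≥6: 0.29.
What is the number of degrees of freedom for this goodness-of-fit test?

There are k = 7 categories and 2 parameters estimated from the data, so df = 7 − 1 − 2 = 4.

4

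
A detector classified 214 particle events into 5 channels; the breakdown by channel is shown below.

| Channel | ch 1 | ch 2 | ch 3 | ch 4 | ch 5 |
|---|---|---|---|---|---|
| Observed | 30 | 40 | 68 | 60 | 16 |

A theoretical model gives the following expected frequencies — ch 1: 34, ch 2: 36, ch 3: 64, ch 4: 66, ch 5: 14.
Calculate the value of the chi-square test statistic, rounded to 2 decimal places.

2.00

ch 1: (30 − 34)²/34 = 16/34 = 0.471
ch 2: (40 − 36)²/36 = 16/36 = 0.444
ch 3: (68 − 64)²/64 = 16/64 = 0.250
ch 4: (60 − 66)²/66 = 36/66 = 0.545
ch 5: (16 − 14)²/14 = 4/14 = 0.286
Sum = 2.00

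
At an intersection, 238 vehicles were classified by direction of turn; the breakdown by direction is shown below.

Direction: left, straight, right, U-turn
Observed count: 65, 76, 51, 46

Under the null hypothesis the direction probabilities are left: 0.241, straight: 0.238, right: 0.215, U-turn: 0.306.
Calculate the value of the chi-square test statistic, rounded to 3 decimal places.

Expected counts E_i = n·p_i: 238×0.241 = 57.358, 238×0.238 = 56.644, 238×0.215 = 51.17, 238×0.306 = 72.828.
cat           O        E   (O−E)²/E
left         65   57.358     1.0182
straight     76   56.644     6.6142
right        51    51.17     0.0006
U-turn       46   72.828     9.8828
Sum = 17.516

17.516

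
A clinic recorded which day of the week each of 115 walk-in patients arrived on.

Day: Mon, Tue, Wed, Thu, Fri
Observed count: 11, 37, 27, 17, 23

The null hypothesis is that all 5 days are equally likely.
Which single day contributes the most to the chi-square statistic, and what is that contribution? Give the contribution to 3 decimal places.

Under H₀ each category has probability 1/5, so each expected count is 115/5 = 23.
cat         O        E   (O−E)²/E
Mon        11       23     6.2609
Tue        37       23     8.5217
Wed        27       23     0.6957
Thu        17       23     1.5652
Fri        23       23     0.0000
The largest term is for Tue: 8.522.

Tue, 8.522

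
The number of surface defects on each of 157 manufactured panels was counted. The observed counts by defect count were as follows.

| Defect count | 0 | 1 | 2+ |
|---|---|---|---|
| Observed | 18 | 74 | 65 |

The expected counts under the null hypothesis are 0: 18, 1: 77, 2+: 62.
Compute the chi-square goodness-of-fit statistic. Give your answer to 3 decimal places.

0.262

χ² = (18−18)²/18 + (74−77)²/77 + (65−62)²/62
   = 0.0000 + 0.1169 + 0.1452
Sum = 0.262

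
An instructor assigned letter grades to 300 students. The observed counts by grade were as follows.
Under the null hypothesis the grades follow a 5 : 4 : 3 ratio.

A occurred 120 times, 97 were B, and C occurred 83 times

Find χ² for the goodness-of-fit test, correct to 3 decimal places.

Ratio total = 12. Expected counts: 300×5/12 = 125, 300×4/12 = 100, 300×3/12 = 75.
χ² = (120−125)²/125 + (97−100)²/100 + (83−75)²/75
   = 0.2000 + 0.0900 + 0.8533
Sum = 1.143

1.143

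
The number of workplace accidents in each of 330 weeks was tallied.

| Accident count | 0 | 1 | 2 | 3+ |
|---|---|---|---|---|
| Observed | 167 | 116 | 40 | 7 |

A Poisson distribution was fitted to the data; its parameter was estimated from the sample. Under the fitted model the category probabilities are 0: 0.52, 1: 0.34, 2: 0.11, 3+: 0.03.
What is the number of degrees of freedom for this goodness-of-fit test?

There are k = 4 categories and 1 parameter estimated from the data, so df = 4 − 1 − 1 = 2.

2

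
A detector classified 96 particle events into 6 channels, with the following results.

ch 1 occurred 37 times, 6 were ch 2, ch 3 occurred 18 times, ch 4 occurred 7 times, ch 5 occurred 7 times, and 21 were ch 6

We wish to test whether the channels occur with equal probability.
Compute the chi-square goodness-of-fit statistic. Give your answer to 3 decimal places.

45.750

Expected count for each of the 6 categories: 96/6 = 16.
cat         O        E   (O−E)²/E
ch 1       37       16    27.5625
ch 2        6       16     6.2500
ch 3       18       16     0.2500
ch 4        7       16     5.0625
ch 5        7       16     5.0625
ch 6       21       16     1.5625
Sum = 45.750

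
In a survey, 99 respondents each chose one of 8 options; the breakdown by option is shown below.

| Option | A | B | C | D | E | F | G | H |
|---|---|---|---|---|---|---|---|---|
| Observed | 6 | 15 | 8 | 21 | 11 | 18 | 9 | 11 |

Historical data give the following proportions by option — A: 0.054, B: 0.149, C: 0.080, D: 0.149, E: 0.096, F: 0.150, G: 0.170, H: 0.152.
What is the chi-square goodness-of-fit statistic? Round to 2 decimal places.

Expected counts E_i = n·p_i: 99×0.054 = 5.346, 99×0.149 = 14.751, 99×0.080 = 7.92, 99×0.149 = 14.751, 99×0.096 = 9.504, 99×0.150 = 14.85, 99×0.170 = 16.83, 99×0.152 = 15.048.
χ² = (6−5.346)²/5.346 + (15−14.751)²/14.751 + (8−7.92)²/7.92 + (21−14.751)²/14.751 + (11−9.504)²/9.504 + (18−14.85)²/14.85 + (9−16.83)²/16.83 + (11−15.048)²/15.048
   = 0.080 + 0.004 + 0.001 + 2.647 + 0.235 + 0.668 + 3.643 + 1.089
Sum = 8.37

8.37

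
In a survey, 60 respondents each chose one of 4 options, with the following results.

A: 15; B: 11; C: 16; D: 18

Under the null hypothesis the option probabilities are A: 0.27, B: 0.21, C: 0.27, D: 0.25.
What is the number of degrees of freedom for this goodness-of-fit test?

3

There are k = 4 categories and no parameters were estimated from the data, so df = 4 − 1 = 3.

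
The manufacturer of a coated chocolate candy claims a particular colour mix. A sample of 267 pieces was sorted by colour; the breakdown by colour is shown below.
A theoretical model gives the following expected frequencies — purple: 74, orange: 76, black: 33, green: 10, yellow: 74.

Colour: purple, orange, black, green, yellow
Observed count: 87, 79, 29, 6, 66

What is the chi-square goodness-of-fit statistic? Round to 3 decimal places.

5.352

χ² = (87−74)²/74 + (79−76)²/76 + (29−33)²/33 + (6−10)²/10 + (66−74)²/74
   = 2.2838 + 0.1184 + 0.4848 + 1.6000 + 0.8649
Sum = 5.352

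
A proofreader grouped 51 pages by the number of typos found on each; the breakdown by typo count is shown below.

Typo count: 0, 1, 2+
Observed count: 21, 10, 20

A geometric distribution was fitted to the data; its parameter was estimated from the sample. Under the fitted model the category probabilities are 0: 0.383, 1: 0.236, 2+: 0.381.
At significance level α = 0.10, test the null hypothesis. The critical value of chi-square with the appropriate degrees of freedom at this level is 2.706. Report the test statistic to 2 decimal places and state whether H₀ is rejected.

0.47; do not reject

Expected counts E_i = n·p_i: 51×0.383 = 19.533, 51×0.236 = 12.036, 51×0.381 = 19.431.
χ² = (21−19.533)²/19.533 + (10−12.036)²/12.036 + (20−19.431)²/19.431
   = 0.110 + 0.344 + 0.017
Sum = 0.47
df = 1. Since 0.47 < 2.706, we do not reject H₀.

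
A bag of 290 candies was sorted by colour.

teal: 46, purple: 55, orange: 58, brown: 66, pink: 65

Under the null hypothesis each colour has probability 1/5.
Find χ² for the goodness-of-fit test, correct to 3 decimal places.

4.586

Expected count for each of the 5 categories: 290/5 = 58.
teal: (46 − 58)²/58 = 144/58 = 2.4828
purple: (55 − 58)²/58 = 9/58 = 0.1552
orange: (58 − 58)²/58 = 0/58 = 0.0000
brown: (66 − 58)²/58 = 64/58 = 1.1034
pink: (65 − 58)²/58 = 49/58 = 0.8448
Sum = 4.586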